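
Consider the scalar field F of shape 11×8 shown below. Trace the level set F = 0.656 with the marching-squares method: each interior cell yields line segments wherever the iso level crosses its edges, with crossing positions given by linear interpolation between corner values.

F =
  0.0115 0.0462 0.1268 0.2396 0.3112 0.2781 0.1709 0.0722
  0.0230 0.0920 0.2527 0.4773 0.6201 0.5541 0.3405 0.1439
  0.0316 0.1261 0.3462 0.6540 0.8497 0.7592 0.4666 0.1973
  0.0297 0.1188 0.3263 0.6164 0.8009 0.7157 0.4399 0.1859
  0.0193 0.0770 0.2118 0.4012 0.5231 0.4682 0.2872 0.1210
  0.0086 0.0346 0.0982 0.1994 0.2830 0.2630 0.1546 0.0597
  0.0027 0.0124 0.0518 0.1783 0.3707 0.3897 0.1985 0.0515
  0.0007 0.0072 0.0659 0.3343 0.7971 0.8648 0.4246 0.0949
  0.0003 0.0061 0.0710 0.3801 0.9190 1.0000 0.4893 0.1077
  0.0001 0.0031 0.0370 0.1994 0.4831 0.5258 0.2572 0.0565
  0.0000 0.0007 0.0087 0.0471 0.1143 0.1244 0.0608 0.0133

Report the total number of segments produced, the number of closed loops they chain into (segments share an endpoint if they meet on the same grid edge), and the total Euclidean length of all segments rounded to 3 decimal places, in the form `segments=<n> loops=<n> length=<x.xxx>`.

segments=16 loops=2 length=14.219

cell (1,3): code 0100 → (1.156,4.000)–(2.000,3.010)
cell (1,4): code 1100 → (1.497,5.000)–(1.156,4.000)
cell (1,5): code 1000 → (2.000,5.353)–(1.497,5.000)
cell (2,3): code 0110 → (2.000,3.010)–(3.000,3.215)
cell (2,5): code 1001 → (3.000,5.216)–(2.000,5.353)
cell (3,3): code 0010 → (3.000,3.215)–(3.522,4.000)
cell (3,4): code 0011 → (3.522,4.000)–(3.241,5.000)
cell (3,5): code 0001 → (3.241,5.000)–(3.000,5.216)
cell (6,3): code 0100 → (6.669,4.000)–(7.000,3.695)
cell (6,4): code 1100 → (6.561,5.000)–(6.669,4.000)
cell (6,5): code 1000 → (7.000,5.474)–(6.561,5.000)
cell (7,3): code 0110 → (7.000,3.695)–(8.000,3.512)
cell (7,5): code 1001 → (8.000,5.674)–(7.000,5.474)
cell (8,3): code 0010 → (8.000,3.512)–(8.603,4.000)
cell (8,4): code 0011 → (8.603,4.000)–(8.725,5.000)
cell (8,5): code 0001 → (8.725,5.000)–(8.000,5.674)
total: 16 segments, chained into 2 closed loop(s), length Σ = 14.218886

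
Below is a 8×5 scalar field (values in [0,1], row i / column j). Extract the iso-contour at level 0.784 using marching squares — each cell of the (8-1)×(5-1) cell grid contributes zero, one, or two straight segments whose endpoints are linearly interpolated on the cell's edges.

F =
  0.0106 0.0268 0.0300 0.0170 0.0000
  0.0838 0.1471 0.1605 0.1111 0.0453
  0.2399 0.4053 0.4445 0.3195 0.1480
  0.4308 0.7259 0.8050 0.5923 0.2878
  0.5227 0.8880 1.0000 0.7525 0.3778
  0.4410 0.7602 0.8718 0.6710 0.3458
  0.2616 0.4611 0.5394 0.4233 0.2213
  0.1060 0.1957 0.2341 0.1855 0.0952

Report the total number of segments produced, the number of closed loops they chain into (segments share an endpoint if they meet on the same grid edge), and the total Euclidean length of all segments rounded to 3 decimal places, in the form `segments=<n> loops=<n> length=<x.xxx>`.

cell (2,1): code 0100 → (2.942,2.000)–(3.000,1.735)
cell (2,2): code 1000 → (3.000,2.099)–(2.942,2.000)
cell (3,0): code 0100 → (3.358,1.000)–(4.000,0.715)
cell (3,1): code 1110 → (3.000,1.735)–(3.358,1.000)
cell (3,2): code 1001 → (4.000,2.873)–(3.000,2.099)
cell (4,0): code 0010 → (4.000,0.715)–(4.814,1.000)
cell (4,1): code 0111 → (4.814,1.000)–(5.000,1.213)
cell (4,2): code 1001 → (5.000,2.437)–(4.000,2.873)
cell (5,1): code 0010 → (5.000,1.213)–(5.264,2.000)
cell (5,2): code 0001 → (5.264,2.000)–(5.000,2.437)
total: 10 segments, chained into 1 closed loop(s), length Σ = 6.746893

segments=10 loops=1 length=6.747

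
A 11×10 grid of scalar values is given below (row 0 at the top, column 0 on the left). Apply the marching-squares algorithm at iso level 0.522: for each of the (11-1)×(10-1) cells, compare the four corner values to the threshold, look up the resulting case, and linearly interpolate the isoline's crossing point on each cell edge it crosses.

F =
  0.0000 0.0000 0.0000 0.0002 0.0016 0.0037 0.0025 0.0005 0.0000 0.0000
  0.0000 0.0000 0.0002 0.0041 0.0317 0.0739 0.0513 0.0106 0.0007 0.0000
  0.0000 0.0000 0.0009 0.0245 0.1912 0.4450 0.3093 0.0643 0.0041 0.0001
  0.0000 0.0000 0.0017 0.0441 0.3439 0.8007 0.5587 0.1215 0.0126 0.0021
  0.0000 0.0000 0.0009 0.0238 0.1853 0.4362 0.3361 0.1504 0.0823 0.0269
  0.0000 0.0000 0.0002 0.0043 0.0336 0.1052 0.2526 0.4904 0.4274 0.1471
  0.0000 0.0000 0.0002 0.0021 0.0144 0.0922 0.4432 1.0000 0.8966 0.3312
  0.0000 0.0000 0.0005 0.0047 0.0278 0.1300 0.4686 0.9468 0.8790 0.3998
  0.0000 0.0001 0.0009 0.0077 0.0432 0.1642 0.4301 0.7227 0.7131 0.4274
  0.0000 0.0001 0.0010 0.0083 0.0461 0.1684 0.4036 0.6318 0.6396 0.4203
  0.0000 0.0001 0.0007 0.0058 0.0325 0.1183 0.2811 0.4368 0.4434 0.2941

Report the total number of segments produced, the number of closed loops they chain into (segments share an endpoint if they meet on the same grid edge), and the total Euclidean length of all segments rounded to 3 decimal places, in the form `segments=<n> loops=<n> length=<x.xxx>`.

segments=18 loops=2 length=16.598

cell (2,4): code 0100 → (2.216,5.000)–(3.000,4.390)
cell (2,5): code 1100 → (2.853,6.000)–(2.216,5.000)
cell (2,6): code 1000 → (3.000,6.084)–(2.853,6.000)
cell (3,4): code 0010 → (3.000,4.390)–(3.765,5.000)
cell (3,5): code 0011 → (3.765,5.000)–(3.165,6.000)
cell (3,6): code 0001 → (3.165,6.000)–(3.000,6.084)
cell (5,6): code 0100 → (5.062,7.000)–(6.000,6.142)
cell (5,7): code 1100 → (5.202,8.000)–(5.062,7.000)
cell (5,8): code 1000 → (6.000,8.663)–(5.202,8.000)
cell (6,6): code 0110 → (6.000,6.142)–(7.000,6.112)
cell (6,8): code 1001 → (7.000,8.745)–(6.000,8.663)
cell (7,6): code 0110 → (7.000,6.112)–(8.000,6.314)
cell (7,8): code 1001 → (8.000,8.669)–(7.000,8.745)
cell (8,6): code 0110 → (8.000,6.314)–(9.000,6.519)
cell (8,8): code 1001 → (9.000,8.536)–(8.000,8.669)
cell (9,6): code 0010 → (9.000,6.519)–(9.563,7.000)
cell (9,7): code 0011 → (9.563,7.000)–(9.599,8.000)
cell (9,8): code 0001 → (9.599,8.000)–(9.000,8.536)
total: 18 segments, chained into 2 closed loop(s), length Σ = 16.597846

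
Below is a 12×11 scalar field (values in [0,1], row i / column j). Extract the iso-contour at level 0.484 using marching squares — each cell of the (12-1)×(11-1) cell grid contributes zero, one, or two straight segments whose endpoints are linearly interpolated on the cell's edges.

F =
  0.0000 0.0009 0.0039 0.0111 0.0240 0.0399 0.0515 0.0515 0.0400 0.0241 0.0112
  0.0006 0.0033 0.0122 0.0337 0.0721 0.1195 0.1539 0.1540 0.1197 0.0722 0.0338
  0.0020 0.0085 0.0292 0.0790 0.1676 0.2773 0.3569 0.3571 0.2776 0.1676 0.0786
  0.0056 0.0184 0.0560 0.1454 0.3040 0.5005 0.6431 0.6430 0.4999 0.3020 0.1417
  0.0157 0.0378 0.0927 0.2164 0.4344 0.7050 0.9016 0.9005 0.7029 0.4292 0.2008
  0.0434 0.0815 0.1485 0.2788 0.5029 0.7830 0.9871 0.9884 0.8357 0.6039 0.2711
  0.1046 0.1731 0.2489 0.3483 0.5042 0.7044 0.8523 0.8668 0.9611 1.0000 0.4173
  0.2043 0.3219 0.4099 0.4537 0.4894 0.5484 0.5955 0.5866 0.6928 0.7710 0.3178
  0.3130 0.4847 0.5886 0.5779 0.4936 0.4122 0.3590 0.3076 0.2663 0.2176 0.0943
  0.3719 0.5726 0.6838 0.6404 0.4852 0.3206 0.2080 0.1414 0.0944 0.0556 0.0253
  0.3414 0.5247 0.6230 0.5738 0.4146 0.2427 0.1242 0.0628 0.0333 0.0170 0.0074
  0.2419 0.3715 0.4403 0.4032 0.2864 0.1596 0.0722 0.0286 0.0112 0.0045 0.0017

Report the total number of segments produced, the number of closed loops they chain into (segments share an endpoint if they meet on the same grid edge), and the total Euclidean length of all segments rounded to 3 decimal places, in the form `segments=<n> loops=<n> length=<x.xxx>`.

cell (2,4): code 0100 → (2.926,5.000)–(3.000,4.916)
cell (2,5): code 1100 → (2.444,6.000)–(2.926,5.000)
cell (2,6): code 1100 → (2.444,7.000)–(2.444,6.000)
cell (2,7): code 1100 → (2.928,8.000)–(2.444,7.000)
cell (2,8): code 1000 → (3.000,8.080)–(2.928,8.000)
cell (3,4): code 0110 → (3.000,4.916)–(4.000,4.183)
cell (3,8): code 1001 → (4.000,8.800)–(3.000,8.080)
cell (4,3): code 0100 → (4.724,4.000)–(5.000,3.916)
cell (4,4): code 1110 → (4.000,4.183)–(4.724,4.000)
cell (4,8): code 1101 → (4.314,9.000)–(4.000,8.800)
cell (4,9): code 1000 → (5.000,9.360)–(4.314,9.000)
cell (5,3): code 0110 → (5.000,3.916)–(6.000,3.870)
cell (5,9): code 1001 → (6.000,9.886)–(5.000,9.360)
cell (6,3): code 0110 → (6.000,3.870)–(7.000,3.849)
cell (6,9): code 1001 → (7.000,9.633)–(6.000,9.886)
cell (7,0): code 0100 → (7.996,1.000)–(8.000,0.996)
cell (7,1): code 1100 → (7.415,2.000)–(7.996,1.000)
cell (7,2): code 1100 → (7.244,3.000)–(7.415,2.000)
cell (7,3): code 1110 → (7.000,3.849)–(7.244,3.000)
cell (7,4): code 1011 → (8.000,4.118)–(7.473,5.000)
cell (7,5): code 0011 → (7.473,5.000)–(7.471,6.000)
cell (7,6): code 0011 → (7.471,6.000)–(7.368,7.000)
cell (7,7): code 0011 → (7.368,7.000)–(7.490,8.000)
cell (7,8): code 0011 → (7.490,8.000)–(7.519,9.000)
cell (7,9): code 0001 → (7.519,9.000)–(7.000,9.633)
cell (8,0): code 0110 → (8.000,0.996)–(9.000,0.559)
cell (8,4): code 1001 → (9.000,4.007)–(8.000,4.118)
cell (9,0): code 0110 → (9.000,0.559)–(10.000,0.778)
cell (9,3): code 1011 → (10.000,3.564)–(9.017,4.000)
cell (9,4): code 0001 → (9.017,4.000)–(9.000,4.007)
cell (10,0): code 0010 → (10.000,0.778)–(10.266,1.000)
cell (10,1): code 0011 → (10.266,1.000)–(10.761,2.000)
cell (10,2): code 0011 → (10.761,2.000)–(10.526,3.000)
cell (10,3): code 0001 → (10.526,3.000)–(10.000,3.564)
total: 34 segments, chained into 1 closed loop(s), length Σ = 28.652514

segments=34 loops=1 length=28.653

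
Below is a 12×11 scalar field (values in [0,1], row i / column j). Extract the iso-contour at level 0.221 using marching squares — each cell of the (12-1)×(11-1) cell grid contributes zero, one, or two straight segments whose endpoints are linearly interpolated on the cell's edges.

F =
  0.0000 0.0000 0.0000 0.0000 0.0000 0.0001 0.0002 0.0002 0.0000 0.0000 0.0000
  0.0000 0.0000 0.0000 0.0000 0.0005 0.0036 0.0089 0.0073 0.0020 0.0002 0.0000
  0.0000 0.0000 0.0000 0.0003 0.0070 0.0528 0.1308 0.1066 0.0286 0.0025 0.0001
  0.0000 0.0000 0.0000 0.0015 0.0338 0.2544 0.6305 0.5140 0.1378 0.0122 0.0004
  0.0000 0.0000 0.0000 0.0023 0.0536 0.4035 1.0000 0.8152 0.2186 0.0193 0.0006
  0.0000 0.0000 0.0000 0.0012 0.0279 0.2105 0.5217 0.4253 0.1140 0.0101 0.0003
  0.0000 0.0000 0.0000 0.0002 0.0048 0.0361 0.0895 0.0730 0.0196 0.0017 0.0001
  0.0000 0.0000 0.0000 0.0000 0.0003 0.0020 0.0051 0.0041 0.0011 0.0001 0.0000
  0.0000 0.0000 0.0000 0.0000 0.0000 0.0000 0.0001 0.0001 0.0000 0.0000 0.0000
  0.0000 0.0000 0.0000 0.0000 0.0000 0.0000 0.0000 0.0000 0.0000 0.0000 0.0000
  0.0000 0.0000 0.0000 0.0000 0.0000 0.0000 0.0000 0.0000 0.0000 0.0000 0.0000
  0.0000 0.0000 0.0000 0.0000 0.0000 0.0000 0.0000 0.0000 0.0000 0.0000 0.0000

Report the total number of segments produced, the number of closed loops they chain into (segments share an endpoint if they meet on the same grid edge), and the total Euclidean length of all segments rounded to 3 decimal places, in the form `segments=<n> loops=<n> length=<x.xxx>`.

segments=12 loops=1 length=10.847

cell (2,4): code 0100 → (2.834,5.000)–(3.000,4.849)
cell (2,5): code 1100 → (2.181,6.000)–(2.834,5.000)
cell (2,6): code 1100 → (2.281,7.000)–(2.181,6.000)
cell (2,7): code 1000 → (3.000,7.779)–(2.281,7.000)
cell (3,4): code 0110 → (3.000,4.849)–(4.000,4.478)
cell (3,7): code 1001 → (4.000,7.996)–(3.000,7.779)
cell (4,4): code 0010 → (4.000,4.478)–(4.946,5.000)
cell (4,5): code 0111 → (4.946,5.000)–(5.000,5.034)
cell (4,7): code 1001 → (5.000,7.656)–(4.000,7.996)
cell (5,5): code 0010 → (5.000,5.034)–(5.696,6.000)
cell (5,6): code 0011 → (5.696,6.000)–(5.580,7.000)
cell (5,7): code 0001 → (5.580,7.000)–(5.000,7.656)
total: 12 segments, chained into 1 closed loop(s), length Σ = 10.847143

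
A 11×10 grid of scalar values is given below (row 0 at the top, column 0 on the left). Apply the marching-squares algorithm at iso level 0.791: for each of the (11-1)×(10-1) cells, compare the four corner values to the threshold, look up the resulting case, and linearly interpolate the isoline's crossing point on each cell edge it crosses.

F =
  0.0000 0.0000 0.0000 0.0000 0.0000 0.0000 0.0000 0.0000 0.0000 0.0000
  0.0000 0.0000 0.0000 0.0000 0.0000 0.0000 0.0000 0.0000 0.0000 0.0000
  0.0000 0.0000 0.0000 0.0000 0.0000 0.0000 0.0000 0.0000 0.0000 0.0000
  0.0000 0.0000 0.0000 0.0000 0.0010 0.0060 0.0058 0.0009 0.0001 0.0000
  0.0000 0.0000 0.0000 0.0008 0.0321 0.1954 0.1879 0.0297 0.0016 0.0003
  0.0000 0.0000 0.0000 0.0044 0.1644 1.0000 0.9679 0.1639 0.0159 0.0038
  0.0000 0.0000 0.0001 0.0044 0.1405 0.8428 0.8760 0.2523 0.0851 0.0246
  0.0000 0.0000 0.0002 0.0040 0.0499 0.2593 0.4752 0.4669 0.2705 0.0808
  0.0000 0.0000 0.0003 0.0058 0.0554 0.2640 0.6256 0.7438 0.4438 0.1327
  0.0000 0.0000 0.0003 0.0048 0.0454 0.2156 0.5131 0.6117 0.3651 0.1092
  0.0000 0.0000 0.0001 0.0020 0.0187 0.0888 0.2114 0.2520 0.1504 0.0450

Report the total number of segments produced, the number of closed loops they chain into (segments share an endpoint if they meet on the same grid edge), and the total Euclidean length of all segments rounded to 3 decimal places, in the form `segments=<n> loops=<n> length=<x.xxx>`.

cell (4,4): code 0100 → (4.740,5.000)–(5.000,4.750)
cell (4,5): code 1100 → (4.773,6.000)–(4.740,5.000)
cell (4,6): code 1000 → (5.000,6.220)–(4.773,6.000)
cell (5,4): code 0110 → (5.000,4.750)–(6.000,4.926)
cell (5,6): code 1001 → (6.000,6.136)–(5.000,6.220)
cell (6,4): code 0010 → (6.000,4.926)–(6.089,5.000)
cell (6,5): code 0011 → (6.089,5.000)–(6.212,6.000)
cell (6,6): code 0001 → (6.212,6.000)–(6.000,6.136)
total: 8 segments, chained into 1 closed loop(s), length Σ = 5.071143

segments=8 loops=1 length=5.071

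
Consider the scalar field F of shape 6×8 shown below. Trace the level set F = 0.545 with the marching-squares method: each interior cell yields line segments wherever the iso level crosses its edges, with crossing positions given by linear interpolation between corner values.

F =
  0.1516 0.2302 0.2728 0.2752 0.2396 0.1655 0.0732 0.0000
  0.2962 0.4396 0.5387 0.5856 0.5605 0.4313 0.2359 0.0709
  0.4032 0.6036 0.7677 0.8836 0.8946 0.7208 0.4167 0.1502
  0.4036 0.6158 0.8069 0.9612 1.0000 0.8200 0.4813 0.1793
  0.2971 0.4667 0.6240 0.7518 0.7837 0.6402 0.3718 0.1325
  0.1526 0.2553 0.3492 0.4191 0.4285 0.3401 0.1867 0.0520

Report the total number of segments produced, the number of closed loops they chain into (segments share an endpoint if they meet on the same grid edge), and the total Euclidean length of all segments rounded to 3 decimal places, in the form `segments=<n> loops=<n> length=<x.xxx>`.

cell (0,2): code 0100 → (0.869,3.000)–(1.000,2.134)
cell (0,3): code 1100 → (0.952,4.000)–(0.869,3.000)
cell (0,4): code 1000 → (1.000,4.120)–(0.952,4.000)
cell (1,0): code 0100 → (1.643,1.000)–(2.000,0.708)
cell (1,1): code 1100 → (1.028,2.000)–(1.643,1.000)
cell (1,2): code 1110 → (1.000,2.134)–(1.028,2.000)
cell (1,4): code 1101 → (1.393,5.000)–(1.000,4.120)
cell (1,5): code 1000 → (2.000,5.578)–(1.393,5.000)
cell (2,0): code 0110 → (2.000,0.708)–(3.000,0.666)
cell (2,5): code 1001 → (3.000,5.812)–(2.000,5.578)
cell (3,0): code 0010 → (3.000,0.666)–(3.475,1.000)
cell (3,1): code 0111 → (3.475,1.000)–(4.000,1.498)
cell (3,5): code 1001 → (4.000,5.355)–(3.000,5.812)
cell (4,1): code 0010 → (4.000,1.498)–(4.287,2.000)
cell (4,2): code 0011 → (4.287,2.000)–(4.622,3.000)
cell (4,3): code 0011 → (4.622,3.000)–(4.672,4.000)
cell (4,4): code 0011 → (4.672,4.000)–(4.317,5.000)
cell (4,5): code 0001 → (4.317,5.000)–(4.000,5.355)
total: 18 segments, chained into 1 closed loop(s), length Σ = 14.185784

segments=18 loops=1 length=14.186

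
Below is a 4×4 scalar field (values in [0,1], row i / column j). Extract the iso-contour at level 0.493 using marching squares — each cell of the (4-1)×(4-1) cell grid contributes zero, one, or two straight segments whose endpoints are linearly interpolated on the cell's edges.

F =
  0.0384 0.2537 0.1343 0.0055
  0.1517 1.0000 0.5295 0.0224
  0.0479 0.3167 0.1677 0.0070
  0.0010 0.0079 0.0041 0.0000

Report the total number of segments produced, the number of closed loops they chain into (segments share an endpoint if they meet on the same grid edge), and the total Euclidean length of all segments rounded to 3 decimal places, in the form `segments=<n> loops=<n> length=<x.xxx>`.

cell (0,0): code 0100 → (0.321,1.000)–(1.000,0.402)
cell (0,1): code 1100 → (0.908,2.000)–(0.321,1.000)
cell (0,2): code 1000 → (1.000,2.072)–(0.908,2.000)
cell (1,0): code 0010 → (1.000,0.402)–(1.742,1.000)
cell (1,1): code 0011 → (1.742,1.000)–(1.101,2.000)
cell (1,2): code 0001 → (1.101,2.000)–(1.000,2.072)
total: 6 segments, chained into 1 closed loop(s), length Σ = 4.446028

segments=6 loops=1 length=4.446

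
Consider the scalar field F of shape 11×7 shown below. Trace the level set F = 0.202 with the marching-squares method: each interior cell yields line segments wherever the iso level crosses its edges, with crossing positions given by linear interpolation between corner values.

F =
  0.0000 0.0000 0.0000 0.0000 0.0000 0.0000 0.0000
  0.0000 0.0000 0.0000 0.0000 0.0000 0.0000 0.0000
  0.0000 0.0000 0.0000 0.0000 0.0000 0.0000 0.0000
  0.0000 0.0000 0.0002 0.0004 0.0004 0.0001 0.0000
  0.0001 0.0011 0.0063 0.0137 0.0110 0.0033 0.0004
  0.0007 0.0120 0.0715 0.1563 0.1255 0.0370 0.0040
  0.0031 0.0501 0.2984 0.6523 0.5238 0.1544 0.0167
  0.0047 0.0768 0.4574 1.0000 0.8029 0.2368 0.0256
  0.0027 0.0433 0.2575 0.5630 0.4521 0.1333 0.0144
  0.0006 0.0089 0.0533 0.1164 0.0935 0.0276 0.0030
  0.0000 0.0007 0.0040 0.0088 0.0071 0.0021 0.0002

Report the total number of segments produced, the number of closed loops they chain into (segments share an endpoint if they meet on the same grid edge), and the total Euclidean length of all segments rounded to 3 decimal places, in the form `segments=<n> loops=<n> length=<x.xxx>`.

cell (5,1): code 0100 → (5.575,2.000)–(6.000,1.612)
cell (5,2): code 1100 → (5.092,3.000)–(5.575,2.000)
cell (5,3): code 1100 → (5.192,4.000)–(5.092,3.000)
cell (5,4): code 1000 → (6.000,4.871)–(5.192,4.000)
cell (6,1): code 0110 → (6.000,1.612)–(7.000,1.329)
cell (6,4): code 1101 → (6.578,5.000)–(6.000,4.871)
cell (6,5): code 1000 → (7.000,5.165)–(6.578,5.000)
cell (7,1): code 0110 → (7.000,1.329)–(8.000,1.741)
cell (7,4): code 1011 → (8.000,4.785)–(7.336,5.000)
cell (7,5): code 0001 → (7.336,5.000)–(7.000,5.165)
cell (8,1): code 0010 → (8.000,1.741)–(8.272,2.000)
cell (8,2): code 0011 → (8.272,2.000)–(8.808,3.000)
cell (8,3): code 0011 → (8.808,3.000)–(8.697,4.000)
cell (8,4): code 0001 → (8.697,4.000)–(8.000,4.785)
total: 14 segments, chained into 1 closed loop(s), length Σ = 11.683609

segments=14 loops=1 length=11.684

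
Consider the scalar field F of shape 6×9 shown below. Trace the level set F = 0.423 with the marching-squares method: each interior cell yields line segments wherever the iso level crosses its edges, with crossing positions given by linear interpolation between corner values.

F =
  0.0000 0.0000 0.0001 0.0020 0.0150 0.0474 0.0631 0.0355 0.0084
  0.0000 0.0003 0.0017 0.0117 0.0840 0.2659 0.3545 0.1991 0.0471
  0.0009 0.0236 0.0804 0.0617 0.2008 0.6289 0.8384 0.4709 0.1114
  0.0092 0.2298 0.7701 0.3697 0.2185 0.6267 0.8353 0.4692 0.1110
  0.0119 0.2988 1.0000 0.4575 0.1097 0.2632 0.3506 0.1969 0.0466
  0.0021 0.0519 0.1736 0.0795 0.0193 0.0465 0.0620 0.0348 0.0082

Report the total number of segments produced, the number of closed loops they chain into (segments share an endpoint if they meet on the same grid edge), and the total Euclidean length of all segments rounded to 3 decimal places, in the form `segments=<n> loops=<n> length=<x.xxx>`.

segments=18 loops=2 length=14.677

cell (1,4): code 0100 → (1.433,5.000)–(2.000,4.519)
cell (1,5): code 1100 → (1.142,6.000)–(1.433,5.000)
cell (1,6): code 1100 → (1.824,7.000)–(1.142,6.000)
cell (1,7): code 1000 → (2.000,7.133)–(1.824,7.000)
cell (2,1): code 0100 → (2.497,2.000)–(3.000,1.358)
cell (2,2): code 1000 → (3.000,2.867)–(2.497,2.000)
cell (2,4): code 0110 → (2.000,4.519)–(3.000,4.501)
cell (2,7): code 1001 → (3.000,7.129)–(2.000,7.133)
cell (3,1): code 0110 → (3.000,1.358)–(4.000,1.177)
cell (3,2): code 1101 → (3.607,3.000)–(3.000,2.867)
cell (3,3): code 1000 → (4.000,3.099)–(3.607,3.000)
cell (3,4): code 0010 → (3.000,4.501)–(3.560,5.000)
cell (3,5): code 0011 → (3.560,5.000)–(3.851,6.000)
cell (3,6): code 0011 → (3.851,6.000)–(3.170,7.000)
cell (3,7): code 0001 → (3.170,7.000)–(3.000,7.129)
cell (4,1): code 0010 → (4.000,1.177)–(4.698,2.000)
cell (4,2): code 0011 → (4.698,2.000)–(4.091,3.000)
cell (4,3): code 0001 → (4.091,3.000)–(4.000,3.099)
total: 18 segments, chained into 2 closed loop(s), length Σ = 14.676569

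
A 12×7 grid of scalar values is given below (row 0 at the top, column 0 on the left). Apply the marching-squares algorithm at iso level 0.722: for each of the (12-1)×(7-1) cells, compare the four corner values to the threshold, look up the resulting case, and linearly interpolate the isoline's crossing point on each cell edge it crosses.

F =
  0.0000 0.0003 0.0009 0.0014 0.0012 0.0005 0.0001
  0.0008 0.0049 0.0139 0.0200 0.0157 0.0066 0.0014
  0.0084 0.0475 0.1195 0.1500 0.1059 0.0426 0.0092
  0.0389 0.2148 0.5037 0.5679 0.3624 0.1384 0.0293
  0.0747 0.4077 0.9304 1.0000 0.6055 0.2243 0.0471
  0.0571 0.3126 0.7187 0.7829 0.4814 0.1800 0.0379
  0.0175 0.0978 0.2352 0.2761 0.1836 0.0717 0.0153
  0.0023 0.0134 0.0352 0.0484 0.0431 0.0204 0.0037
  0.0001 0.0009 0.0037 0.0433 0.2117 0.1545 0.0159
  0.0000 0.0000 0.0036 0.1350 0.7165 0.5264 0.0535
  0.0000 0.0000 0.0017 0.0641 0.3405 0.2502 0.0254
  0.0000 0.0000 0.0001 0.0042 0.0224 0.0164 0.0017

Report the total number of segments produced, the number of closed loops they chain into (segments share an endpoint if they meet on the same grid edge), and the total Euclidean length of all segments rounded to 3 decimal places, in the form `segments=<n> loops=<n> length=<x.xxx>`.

cell (3,1): code 0100 → (3.512,2.000)–(4.000,1.601)
cell (3,2): code 1100 → (3.357,3.000)–(3.512,2.000)
cell (3,3): code 1000 → (4.000,3.705)–(3.357,3.000)
cell (4,1): code 0010 → (4.000,1.601)–(4.984,2.000)
cell (4,2): code 0111 → (4.984,2.000)–(5.000,2.051)
cell (4,3): code 1001 → (5.000,3.202)–(4.000,3.705)
cell (5,2): code 0010 → (5.000,2.051)–(5.120,3.000)
cell (5,3): code 0001 → (5.120,3.000)–(5.000,3.202)
total: 8 segments, chained into 1 closed loop(s), length Σ = 6.022870

segments=8 loops=1 length=6.023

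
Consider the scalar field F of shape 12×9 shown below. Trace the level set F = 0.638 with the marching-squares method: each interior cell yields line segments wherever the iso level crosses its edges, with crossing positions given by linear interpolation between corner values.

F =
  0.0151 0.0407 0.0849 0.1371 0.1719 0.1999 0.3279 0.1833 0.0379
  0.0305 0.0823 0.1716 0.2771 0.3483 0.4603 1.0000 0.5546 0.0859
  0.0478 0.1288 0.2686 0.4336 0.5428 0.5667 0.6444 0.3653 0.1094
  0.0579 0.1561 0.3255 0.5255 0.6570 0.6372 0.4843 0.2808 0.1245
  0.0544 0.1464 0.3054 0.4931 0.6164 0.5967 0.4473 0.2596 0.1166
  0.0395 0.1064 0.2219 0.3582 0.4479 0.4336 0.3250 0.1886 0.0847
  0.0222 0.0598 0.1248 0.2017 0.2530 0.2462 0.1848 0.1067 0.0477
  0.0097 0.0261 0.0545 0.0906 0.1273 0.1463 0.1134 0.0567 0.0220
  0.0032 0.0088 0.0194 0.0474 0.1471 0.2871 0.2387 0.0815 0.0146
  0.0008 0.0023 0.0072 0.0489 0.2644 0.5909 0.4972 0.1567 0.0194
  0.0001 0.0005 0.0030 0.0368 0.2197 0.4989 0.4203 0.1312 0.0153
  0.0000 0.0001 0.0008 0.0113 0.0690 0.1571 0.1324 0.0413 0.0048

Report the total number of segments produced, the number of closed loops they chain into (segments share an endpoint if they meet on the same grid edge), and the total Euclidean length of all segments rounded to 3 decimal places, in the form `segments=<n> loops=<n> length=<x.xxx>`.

cell (0,5): code 0100 → (0.461,6.000)–(1.000,5.329)
cell (0,6): code 1000 → (1.000,6.813)–(0.461,6.000)
cell (1,5): code 0110 → (1.000,5.329)–(2.000,5.918)
cell (1,6): code 1001 → (2.000,6.023)–(1.000,6.813)
cell (2,3): code 0100 → (2.834,4.000)–(3.000,3.856)
cell (2,4): code 1000 → (3.000,4.960)–(2.834,4.000)
cell (2,5): code 0010 → (2.000,5.918)–(2.040,6.000)
cell (2,6): code 0001 → (2.040,6.000)–(2.000,6.023)
cell (3,3): code 0010 → (3.000,3.856)–(3.468,4.000)
cell (3,4): code 0001 → (3.468,4.000)–(3.000,4.960)
total: 10 segments, chained into 2 closed loop(s), length Σ = 7.159112

segments=10 loops=2 length=7.159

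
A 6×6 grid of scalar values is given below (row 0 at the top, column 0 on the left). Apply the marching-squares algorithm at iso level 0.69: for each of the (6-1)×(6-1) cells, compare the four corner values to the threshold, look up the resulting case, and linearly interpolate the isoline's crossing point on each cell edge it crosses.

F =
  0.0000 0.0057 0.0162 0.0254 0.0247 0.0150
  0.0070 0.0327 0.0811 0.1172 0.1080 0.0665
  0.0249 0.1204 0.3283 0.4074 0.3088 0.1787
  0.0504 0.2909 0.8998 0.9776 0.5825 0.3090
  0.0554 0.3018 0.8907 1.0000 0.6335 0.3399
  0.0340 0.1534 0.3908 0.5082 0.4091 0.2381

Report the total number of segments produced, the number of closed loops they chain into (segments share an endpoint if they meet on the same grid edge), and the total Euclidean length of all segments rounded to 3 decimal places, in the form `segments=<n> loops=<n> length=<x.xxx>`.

cell (2,1): code 0100 → (2.633,2.000)–(3.000,1.655)
cell (2,2): code 1100 → (2.496,3.000)–(2.633,2.000)
cell (2,3): code 1000 → (3.000,3.728)–(2.496,3.000)
cell (3,1): code 0110 → (3.000,1.655)–(4.000,1.659)
cell (3,3): code 1001 → (4.000,3.846)–(3.000,3.728)
cell (4,1): code 0010 → (4.000,1.659)–(4.401,2.000)
cell (4,2): code 0011 → (4.401,2.000)–(4.630,3.000)
cell (4,3): code 0001 → (4.630,3.000)–(4.000,3.846)
total: 8 segments, chained into 1 closed loop(s), length Σ = 7.012733

segments=8 loops=1 length=7.013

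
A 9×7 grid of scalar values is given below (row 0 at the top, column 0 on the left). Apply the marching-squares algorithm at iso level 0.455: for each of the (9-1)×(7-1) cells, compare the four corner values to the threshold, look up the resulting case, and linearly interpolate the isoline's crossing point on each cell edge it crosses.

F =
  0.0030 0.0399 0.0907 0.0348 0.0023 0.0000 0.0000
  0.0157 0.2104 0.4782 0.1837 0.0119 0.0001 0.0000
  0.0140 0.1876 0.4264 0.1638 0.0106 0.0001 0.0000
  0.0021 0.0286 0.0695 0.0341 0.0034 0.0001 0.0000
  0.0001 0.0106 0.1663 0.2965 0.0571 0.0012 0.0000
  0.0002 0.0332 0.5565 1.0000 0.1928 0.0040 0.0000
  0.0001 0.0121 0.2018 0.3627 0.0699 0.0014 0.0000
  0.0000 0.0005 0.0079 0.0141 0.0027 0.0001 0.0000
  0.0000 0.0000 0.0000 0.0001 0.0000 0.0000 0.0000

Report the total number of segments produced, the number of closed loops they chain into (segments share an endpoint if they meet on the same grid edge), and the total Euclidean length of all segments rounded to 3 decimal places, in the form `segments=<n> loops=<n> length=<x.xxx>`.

segments=10 loops=2 length=6.178

cell (0,1): code 0100 → (0.940,2.000)–(1.000,1.913)
cell (0,2): code 1000 → (1.000,2.079)–(0.940,2.000)
cell (1,1): code 0010 → (1.000,1.913)–(1.448,2.000)
cell (1,2): code 0001 → (1.448,2.000)–(1.000,2.079)
cell (4,1): code 0100 → (4.740,2.000)–(5.000,1.806)
cell (4,2): code 1100 → (4.225,3.000)–(4.740,2.000)
cell (4,3): code 1000 → (5.000,3.675)–(4.225,3.000)
cell (5,1): code 0010 → (5.000,1.806)–(5.286,2.000)
cell (5,2): code 0011 → (5.286,2.000)–(5.855,3.000)
cell (5,3): code 0001 → (5.855,3.000)–(5.000,3.675)
total: 10 segments, chained into 2 closed loop(s), length Σ = 6.177742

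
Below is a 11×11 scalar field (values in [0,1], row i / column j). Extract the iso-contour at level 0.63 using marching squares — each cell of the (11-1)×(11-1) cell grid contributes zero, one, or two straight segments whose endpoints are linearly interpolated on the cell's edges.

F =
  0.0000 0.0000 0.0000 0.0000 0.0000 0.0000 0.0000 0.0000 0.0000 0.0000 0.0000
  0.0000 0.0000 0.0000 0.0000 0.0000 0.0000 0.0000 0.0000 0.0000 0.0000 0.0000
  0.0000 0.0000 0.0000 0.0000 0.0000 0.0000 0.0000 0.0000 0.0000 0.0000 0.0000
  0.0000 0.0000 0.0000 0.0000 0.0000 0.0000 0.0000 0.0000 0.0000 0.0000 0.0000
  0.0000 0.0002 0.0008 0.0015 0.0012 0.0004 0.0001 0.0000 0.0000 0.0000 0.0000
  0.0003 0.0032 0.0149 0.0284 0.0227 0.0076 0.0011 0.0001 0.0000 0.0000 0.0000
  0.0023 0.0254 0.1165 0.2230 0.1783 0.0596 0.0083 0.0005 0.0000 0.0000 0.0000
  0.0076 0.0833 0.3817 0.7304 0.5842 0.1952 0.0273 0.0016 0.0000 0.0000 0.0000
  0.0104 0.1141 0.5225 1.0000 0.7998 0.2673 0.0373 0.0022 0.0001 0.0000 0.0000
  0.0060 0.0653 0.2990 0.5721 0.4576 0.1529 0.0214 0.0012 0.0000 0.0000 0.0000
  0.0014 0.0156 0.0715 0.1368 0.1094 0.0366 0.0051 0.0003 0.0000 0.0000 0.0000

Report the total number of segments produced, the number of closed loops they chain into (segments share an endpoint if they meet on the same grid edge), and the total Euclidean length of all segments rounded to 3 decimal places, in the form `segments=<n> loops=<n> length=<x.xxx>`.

cell (6,2): code 0100 → (6.802,3.000)–(7.000,2.712)
cell (6,3): code 1000 → (7.000,3.687)–(6.802,3.000)
cell (7,2): code 0110 → (7.000,2.712)–(8.000,2.225)
cell (7,3): code 1101 → (7.212,4.000)–(7.000,3.687)
cell (7,4): code 1000 → (8.000,4.319)–(7.212,4.000)
cell (8,2): code 0010 → (8.000,2.225)–(8.865,3.000)
cell (8,3): code 0011 → (8.865,3.000)–(8.496,4.000)
cell (8,4): code 0001 → (8.496,4.000)–(8.000,4.319)
total: 8 segments, chained into 1 closed loop(s), length Σ = 6.221104

segments=8 loops=1 length=6.221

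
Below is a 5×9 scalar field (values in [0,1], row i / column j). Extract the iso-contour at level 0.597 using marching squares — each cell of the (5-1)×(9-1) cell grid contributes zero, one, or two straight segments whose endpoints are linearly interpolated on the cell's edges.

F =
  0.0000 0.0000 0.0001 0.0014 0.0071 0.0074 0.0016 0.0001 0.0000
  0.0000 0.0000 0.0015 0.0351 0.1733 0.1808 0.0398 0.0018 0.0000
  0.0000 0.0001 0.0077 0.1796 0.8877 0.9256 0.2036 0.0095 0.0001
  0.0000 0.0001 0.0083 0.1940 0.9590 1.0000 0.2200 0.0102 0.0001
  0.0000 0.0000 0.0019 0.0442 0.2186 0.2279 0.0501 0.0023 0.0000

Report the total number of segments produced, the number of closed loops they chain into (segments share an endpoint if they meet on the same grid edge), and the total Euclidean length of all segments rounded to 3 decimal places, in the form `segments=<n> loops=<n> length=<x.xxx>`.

cell (1,3): code 0100 → (1.593,4.000)–(2.000,3.589)
cell (1,4): code 1100 → (1.559,5.000)–(1.593,4.000)
cell (1,5): code 1000 → (2.000,5.455)–(1.559,5.000)
cell (2,3): code 0110 → (2.000,3.589)–(3.000,3.527)
cell (2,5): code 1001 → (3.000,5.517)–(2.000,5.455)
cell (3,3): code 0010 → (3.000,3.527)–(3.489,4.000)
cell (3,4): code 0011 → (3.489,4.000)–(3.522,5.000)
cell (3,5): code 0001 → (3.522,5.000)–(3.000,5.517)
total: 8 segments, chained into 1 closed loop(s), length Σ = 6.631727

segments=8 loops=1 length=6.632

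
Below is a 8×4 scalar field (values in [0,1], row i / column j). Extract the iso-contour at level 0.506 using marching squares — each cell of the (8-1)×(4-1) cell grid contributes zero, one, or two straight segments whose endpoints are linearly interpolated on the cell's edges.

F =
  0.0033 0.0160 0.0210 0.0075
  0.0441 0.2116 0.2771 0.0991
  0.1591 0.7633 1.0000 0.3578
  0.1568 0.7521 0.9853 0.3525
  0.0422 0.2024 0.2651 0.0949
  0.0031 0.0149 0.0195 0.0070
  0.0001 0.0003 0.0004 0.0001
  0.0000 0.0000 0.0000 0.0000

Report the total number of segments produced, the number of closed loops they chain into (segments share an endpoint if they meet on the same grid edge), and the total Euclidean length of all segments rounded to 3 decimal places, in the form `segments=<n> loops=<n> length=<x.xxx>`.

cell (1,0): code 0100 → (1.534,1.000)–(2.000,0.574)
cell (1,1): code 1100 → (1.317,2.000)–(1.534,1.000)
cell (1,2): code 1000 → (2.000,2.769)–(1.317,2.000)
cell (2,0): code 0110 → (2.000,0.574)–(3.000,0.587)
cell (2,2): code 1001 → (3.000,2.757)–(2.000,2.769)
cell (3,0): code 0010 → (3.000,0.587)–(3.448,1.000)
cell (3,1): code 0011 → (3.448,1.000)–(3.666,2.000)
cell (3,2): code 0001 → (3.666,2.000)–(3.000,2.757)
total: 8 segments, chained into 1 closed loop(s), length Σ = 7.324984

segments=8 loops=1 length=7.325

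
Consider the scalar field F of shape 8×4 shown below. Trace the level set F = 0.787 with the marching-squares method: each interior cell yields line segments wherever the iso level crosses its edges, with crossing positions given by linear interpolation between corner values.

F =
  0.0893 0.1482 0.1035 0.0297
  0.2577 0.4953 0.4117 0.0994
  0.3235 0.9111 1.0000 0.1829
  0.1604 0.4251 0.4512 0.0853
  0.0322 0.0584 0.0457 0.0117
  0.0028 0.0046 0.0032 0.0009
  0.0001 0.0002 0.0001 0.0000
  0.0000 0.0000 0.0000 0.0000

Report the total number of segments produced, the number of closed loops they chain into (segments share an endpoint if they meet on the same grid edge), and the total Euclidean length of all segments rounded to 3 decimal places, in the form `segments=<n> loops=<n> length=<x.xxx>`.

cell (1,0): code 0100 → (1.702,1.000)–(2.000,0.789)
cell (1,1): code 1100 → (1.638,2.000)–(1.702,1.000)
cell (1,2): code 1000 → (2.000,2.261)–(1.638,2.000)
cell (2,0): code 0010 → (2.000,0.789)–(2.255,1.000)
cell (2,1): code 0011 → (2.255,1.000)–(2.388,2.000)
cell (2,2): code 0001 → (2.388,2.000)–(2.000,2.261)
total: 6 segments, chained into 1 closed loop(s), length Σ = 3.621472

segments=6 loops=1 length=3.621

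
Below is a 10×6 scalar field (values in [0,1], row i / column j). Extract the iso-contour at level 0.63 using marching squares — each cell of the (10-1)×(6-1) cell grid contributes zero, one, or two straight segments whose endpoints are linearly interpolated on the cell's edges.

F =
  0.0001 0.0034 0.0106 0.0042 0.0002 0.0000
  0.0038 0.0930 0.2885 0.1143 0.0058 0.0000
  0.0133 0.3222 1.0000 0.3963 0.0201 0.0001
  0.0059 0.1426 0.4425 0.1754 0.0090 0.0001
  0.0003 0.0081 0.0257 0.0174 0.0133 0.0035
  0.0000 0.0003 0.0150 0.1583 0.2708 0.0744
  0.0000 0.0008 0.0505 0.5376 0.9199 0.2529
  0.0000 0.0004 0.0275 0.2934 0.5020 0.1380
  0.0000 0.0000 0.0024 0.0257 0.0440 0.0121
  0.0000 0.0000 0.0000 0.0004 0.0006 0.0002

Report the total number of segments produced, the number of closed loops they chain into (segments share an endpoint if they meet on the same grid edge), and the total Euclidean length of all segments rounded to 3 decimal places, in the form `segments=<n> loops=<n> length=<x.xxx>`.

cell (1,1): code 0100 → (1.480,2.000)–(2.000,1.454)
cell (1,2): code 1000 → (2.000,2.613)–(1.480,2.000)
cell (2,1): code 0010 → (2.000,1.454)–(2.664,2.000)
cell (2,2): code 0001 → (2.664,2.000)–(2.000,2.613)
cell (5,3): code 0100 → (5.553,4.000)–(6.000,3.242)
cell (5,4): code 1000 → (6.000,4.435)–(5.553,4.000)
cell (6,3): code 0010 → (6.000,3.242)–(6.694,4.000)
cell (6,4): code 0001 → (6.694,4.000)–(6.000,4.435)
total: 8 segments, chained into 2 closed loop(s), length Σ = 6.670040

segments=8 loops=2 length=6.670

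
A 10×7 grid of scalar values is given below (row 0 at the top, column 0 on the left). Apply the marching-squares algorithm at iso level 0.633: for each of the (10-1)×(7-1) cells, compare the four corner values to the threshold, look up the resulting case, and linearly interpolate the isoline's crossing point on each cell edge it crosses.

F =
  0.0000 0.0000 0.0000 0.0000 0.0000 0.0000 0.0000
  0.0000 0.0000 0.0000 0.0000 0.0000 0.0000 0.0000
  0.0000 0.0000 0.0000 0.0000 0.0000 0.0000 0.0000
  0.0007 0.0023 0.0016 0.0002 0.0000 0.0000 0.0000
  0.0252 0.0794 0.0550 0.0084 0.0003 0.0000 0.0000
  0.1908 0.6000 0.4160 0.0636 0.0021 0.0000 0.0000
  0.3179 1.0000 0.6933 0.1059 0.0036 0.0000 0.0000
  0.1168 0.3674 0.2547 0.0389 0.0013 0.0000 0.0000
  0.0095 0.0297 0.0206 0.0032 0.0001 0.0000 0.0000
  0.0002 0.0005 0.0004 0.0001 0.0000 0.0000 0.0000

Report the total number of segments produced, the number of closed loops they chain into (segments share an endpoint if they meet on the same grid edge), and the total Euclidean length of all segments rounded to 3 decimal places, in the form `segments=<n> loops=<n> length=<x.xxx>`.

segments=6 loops=1 length=4.581

cell (5,0): code 0100 → (5.083,1.000)–(6.000,0.462)
cell (5,1): code 1100 → (5.783,2.000)–(5.083,1.000)
cell (5,2): code 1000 → (6.000,2.103)–(5.783,2.000)
cell (6,0): code 0010 → (6.000,0.462)–(6.580,1.000)
cell (6,1): code 0011 → (6.580,1.000)–(6.137,2.000)
cell (6,2): code 0001 → (6.137,2.000)–(6.000,2.103)
total: 6 segments, chained into 1 closed loop(s), length Σ = 4.581189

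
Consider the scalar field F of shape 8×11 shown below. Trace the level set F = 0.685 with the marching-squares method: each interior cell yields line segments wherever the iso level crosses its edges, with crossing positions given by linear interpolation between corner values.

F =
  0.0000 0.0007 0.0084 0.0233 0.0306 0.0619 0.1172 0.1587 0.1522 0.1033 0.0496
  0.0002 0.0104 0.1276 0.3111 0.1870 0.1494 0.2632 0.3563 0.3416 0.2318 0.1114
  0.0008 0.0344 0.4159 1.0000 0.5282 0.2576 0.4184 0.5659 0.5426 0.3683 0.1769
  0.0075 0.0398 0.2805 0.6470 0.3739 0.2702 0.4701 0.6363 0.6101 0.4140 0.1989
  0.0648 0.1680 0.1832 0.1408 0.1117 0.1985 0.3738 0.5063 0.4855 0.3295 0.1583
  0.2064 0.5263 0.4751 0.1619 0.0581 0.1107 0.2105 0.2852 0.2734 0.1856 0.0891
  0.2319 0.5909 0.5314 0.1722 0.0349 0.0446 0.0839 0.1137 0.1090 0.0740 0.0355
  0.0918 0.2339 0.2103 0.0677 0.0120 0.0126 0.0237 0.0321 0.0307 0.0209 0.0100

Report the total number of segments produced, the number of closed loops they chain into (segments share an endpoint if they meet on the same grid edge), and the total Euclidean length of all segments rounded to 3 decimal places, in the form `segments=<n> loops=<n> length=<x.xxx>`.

cell (1,2): code 0100 → (1.543,3.000)–(2.000,2.461)
cell (1,3): code 1000 → (2.000,3.668)–(1.543,3.000)
cell (2,2): code 0010 → (2.000,2.461)–(2.892,3.000)
cell (2,3): code 0001 → (2.892,3.000)–(2.000,3.668)
total: 4 segments, chained into 1 closed loop(s), length Σ = 3.673397

segments=4 loops=1 length=3.673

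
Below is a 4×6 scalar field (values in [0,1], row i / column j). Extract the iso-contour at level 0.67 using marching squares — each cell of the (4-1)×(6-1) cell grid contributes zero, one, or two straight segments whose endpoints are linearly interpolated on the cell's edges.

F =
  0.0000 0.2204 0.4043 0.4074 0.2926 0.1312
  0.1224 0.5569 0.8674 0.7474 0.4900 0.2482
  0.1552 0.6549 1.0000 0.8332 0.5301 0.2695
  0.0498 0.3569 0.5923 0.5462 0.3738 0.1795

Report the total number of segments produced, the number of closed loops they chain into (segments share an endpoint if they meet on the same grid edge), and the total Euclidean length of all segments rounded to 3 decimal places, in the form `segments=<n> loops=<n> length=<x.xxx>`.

segments=8 loops=1 length=7.305

cell (0,1): code 0100 → (0.574,2.000)–(1.000,1.364)
cell (0,2): code 1100 → (0.772,3.000)–(0.574,2.000)
cell (0,3): code 1000 → (1.000,3.301)–(0.772,3.000)
cell (1,1): code 0110 → (1.000,1.364)–(2.000,1.044)
cell (1,3): code 1001 → (2.000,3.538)–(1.000,3.301)
cell (2,1): code 0010 → (2.000,1.044)–(2.809,2.000)
cell (2,2): code 0011 → (2.809,2.000)–(2.569,3.000)
cell (2,3): code 0001 → (2.569,3.000)–(2.000,3.538)
total: 8 segments, chained into 1 closed loop(s), length Σ = 7.304595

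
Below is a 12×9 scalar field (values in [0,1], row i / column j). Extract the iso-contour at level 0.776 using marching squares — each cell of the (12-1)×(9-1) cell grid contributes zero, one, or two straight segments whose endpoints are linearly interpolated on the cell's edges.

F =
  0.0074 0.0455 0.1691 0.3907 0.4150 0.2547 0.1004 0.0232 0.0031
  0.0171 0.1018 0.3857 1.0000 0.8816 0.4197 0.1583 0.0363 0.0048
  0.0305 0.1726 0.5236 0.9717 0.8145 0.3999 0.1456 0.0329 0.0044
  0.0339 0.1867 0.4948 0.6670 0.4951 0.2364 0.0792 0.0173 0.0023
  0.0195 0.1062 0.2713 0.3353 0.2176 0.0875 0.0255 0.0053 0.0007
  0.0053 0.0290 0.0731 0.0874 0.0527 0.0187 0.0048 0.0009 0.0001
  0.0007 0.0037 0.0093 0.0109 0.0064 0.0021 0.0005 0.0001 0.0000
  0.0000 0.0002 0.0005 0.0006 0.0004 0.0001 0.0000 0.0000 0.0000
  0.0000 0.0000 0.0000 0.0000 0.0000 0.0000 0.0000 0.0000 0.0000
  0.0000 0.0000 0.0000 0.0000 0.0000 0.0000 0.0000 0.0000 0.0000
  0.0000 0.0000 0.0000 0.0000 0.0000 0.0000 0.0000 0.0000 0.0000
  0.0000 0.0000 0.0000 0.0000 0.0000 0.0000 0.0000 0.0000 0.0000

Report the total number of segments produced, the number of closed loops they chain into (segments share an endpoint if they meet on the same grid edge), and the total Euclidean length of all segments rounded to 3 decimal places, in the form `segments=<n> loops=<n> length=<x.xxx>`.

segments=8 loops=1 length=5.918

cell (0,2): code 0100 → (0.632,3.000)–(1.000,2.635)
cell (0,3): code 1100 → (0.774,4.000)–(0.632,3.000)
cell (0,4): code 1000 → (1.000,4.229)–(0.774,4.000)
cell (1,2): code 0110 → (1.000,2.635)–(2.000,2.563)
cell (1,4): code 1001 → (2.000,4.093)–(1.000,4.229)
cell (2,2): code 0010 → (2.000,2.563)–(2.642,3.000)
cell (2,3): code 0011 → (2.642,3.000)–(2.121,4.000)
cell (2,4): code 0001 → (2.121,4.000)–(2.000,4.093)
total: 8 segments, chained into 1 closed loop(s), length Σ = 5.917972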